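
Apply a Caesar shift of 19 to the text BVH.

UOA

B(1): 1+19=20 → U
V(21): 21+19=40≡14 → O
H(7): 7+19=26≡0 → A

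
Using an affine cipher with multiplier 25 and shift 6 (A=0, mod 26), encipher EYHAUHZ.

CIZGMZH

E(4): 25·4+6=106≡2 → C
Y(24): 25·24+6=606≡8 → I
H(7): 25·7+6=181≡25 → Z
A(0): 25·0+6=6 → G
U(20): 25·20+6=506≡12 → M
H(7): 25·7+6=181≡25 → Z
Z(25): 25·25+6=631≡7 → H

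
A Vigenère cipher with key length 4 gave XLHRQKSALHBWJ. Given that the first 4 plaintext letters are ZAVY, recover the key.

Subtract each crib letter from the matching ciphertext letter (mod 26):
X(23)−Z(25)=-2≡24 → Y
L(11)−A(0)=11 → L
H(7)−V(21)=-14≡12 → M
R(17)−Y(24)=-7≡19 → T

YLMT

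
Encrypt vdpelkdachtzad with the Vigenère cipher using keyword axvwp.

Repeat the key across the message: axvwpaxvwpaxvw
v(21)+a(0): 21 → v
d(3)+x(23): 26≡0 → a
p(15)+v(21): 36≡10 → k
e(4)+w(22): 26≡0 → a
l(11)+p(15): 26≡0 → a
k(10)+a(0): 10 → k
d(3)+x(23): 26≡0 → a
a(0)+v(21): 21 → v
c(2)+w(22): 24 → y
h(7)+p(15): 22 → w
t(19)+a(0): 19 → t
z(25)+x(23): 48≡22 → w
a(0)+v(21): 21 → v
d(3)+w(22): 25 → z

vakaakavywtwvz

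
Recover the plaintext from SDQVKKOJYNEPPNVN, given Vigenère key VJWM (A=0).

Repeat the key across the ciphertext: VJWMVJWMVJWMVJWM
S(18)−V(21): -3≡23 → X
D(3)−J(9): -6≡20 → U
Q(16)−W(22): -6≡20 → U
V(21)−M(12): 9 → J
K(10)−V(21): -11≡15 → P
K(10)−J(9): 1 → B
O(14)−W(22): -8≡18 → S
J(9)−M(12): -3≡23 → X
Y(24)−V(21): 3 → D
N(13)−J(9): 4 → E
E(4)−W(22): -18≡8 → I
P(15)−M(12): 3 → D
P(15)−V(21): -6≡20 → U
N(13)−J(9): 4 → E
V(21)−W(22): -1≡25 → Z
N(13)−M(12): 1 → B

XUUJPBSXDEIDUEZB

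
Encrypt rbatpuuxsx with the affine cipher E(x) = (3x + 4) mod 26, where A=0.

dhejxmmvgv

r(17): 3·17+4=55≡3 → d
b(1): 3·1+4=7 → h
a(0): 3·0+4=4 → e
t(19): 3·19+4=61≡9 → j
p(15): 3·15+4=49≡23 → x
u(20): 3·20+4=64≡12 → m
u(20): 3·20+4=64≡12 → m
x(23): 3·23+4=73≡21 → v
s(18): 3·18+4=58≡6 → g
x(23): 3·23+4=73≡21 → v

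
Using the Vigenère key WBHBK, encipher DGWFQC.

Repeat the key across the message: WBHBKW
D(3)+W(22): 25 → Z
G(6)+B(1): 7 → H
W(22)+H(7): 29≡3 → D
F(5)+B(1): 6 → G
Q(16)+K(10): 26≡0 → A
C(2)+W(22): 24 → Y

ZHDGAY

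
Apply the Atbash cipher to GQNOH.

TJMLS

G(6) → T(19)
Q(16) → J(9)
N(13) → M(12)
O(14) → L(11)
H(7) → S(18)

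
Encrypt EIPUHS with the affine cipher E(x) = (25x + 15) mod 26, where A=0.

LHAVIX

E(4): 25·4+15=115≡11 → L
I(8): 25·8+15=215≡7 → H
P(15): 25·15+15=390≡0 → A
U(20): 25·20+15=515≡21 → V
H(7): 25·7+15=190≡8 → I
S(18): 25·18+15=465≡23 → X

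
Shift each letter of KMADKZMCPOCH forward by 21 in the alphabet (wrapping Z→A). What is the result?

K(10): 10+21=31≡5 → F
M(12): 12+21=33≡7 → H
A(0): 0+21=21 → V
D(3): 3+21=24 → Y
K(10): 10+21=31≡5 → F
Z(25): 25+21=46≡20 → U
M(12): 12+21=33≡7 → H
C(2): 2+21=23 → X
P(15): 15+21=36≡10 → K
O(14): 14+21=35≡9 → J
C(2): 2+21=23 → X
H(7): 7+21=28≡2 → C

FHVYFUHXKJXC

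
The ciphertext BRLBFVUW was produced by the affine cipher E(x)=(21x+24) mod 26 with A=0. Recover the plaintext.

PRNPJLGQ

The inverse of 21 mod 26 is 5, since 21·5=105≡1. Apply D(y)=5·(y−24) mod 26:
B(1): 5·(1−24)=-115≡15 → P
R(17): 5·(17−24)=-35≡17 → R
L(11): 5·(11−24)=-65≡13 → N
B(1): 5·(1−24)=-115≡15 → P
F(5): 5·(5−24)=-95≡9 → J
V(21): 5·(21−24)=-15≡11 → L
U(20): 5·(20−24)=-20≡6 → G
W(22): 5·(22−24)=-10≡16 → Q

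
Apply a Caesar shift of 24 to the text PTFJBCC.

NRDHZAA

P(15): 15+24=39≡13 → N
T(19): 19+24=43≡17 → R
F(5): 5+24=29≡3 → D
J(9): 9+24=33≡7 → H
B(1): 1+24=25 → Z
C(2): 2+24=26≡0 → A
C(2): 2+24=26≡0 → A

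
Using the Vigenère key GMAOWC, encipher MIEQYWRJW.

Repeat the key across the message: GMAOWCGMA
M(12)+G(6): 18 → S
I(8)+M(12): 20 → U
E(4)+A(0): 4 → E
Q(16)+O(14): 30≡4 → E
Y(24)+W(22): 46≡20 → U
W(22)+C(2): 24 → Y
R(17)+G(6): 23 → X
J(9)+M(12): 21 → V
W(22)+A(0): 22 → W

SUEEUYXVW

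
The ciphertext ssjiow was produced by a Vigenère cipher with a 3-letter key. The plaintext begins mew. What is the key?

gon

Subtract each crib letter from the matching ciphertext letter (mod 26):
s(18)−m(12)=6 → g
s(18)−e(4)=14 → o
j(9)−w(22)=-13≡13 → n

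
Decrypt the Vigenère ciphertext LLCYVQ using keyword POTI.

WXJQGC

Repeat the key across the ciphertext: POTIPO
L(11)−P(15): -4≡22 → W
L(11)−O(14): -3≡23 → X
C(2)−T(19): -17≡9 → J
Y(24)−I(8): 16 → Q
V(21)−P(15): 6 → G
Q(16)−O(14): 2 → C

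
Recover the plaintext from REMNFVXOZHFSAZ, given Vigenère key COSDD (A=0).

Repeat the key across the ciphertext: COSDDCOSDDCOSD
R(17)−C(2): 15 → P
E(4)−O(14): -10≡16 → Q
M(12)−S(18): -6≡20 → U
N(13)−D(3): 10 → K
F(5)−D(3): 2 → C
V(21)−C(2): 19 → T
X(23)−O(14): 9 → J
O(14)−S(18): -4≡22 → W
Z(25)−D(3): 22 → W
H(7)−D(3): 4 → E
F(5)−C(2): 3 → D
S(18)−O(14): 4 → E
A(0)−S(18): -18≡8 → I
Z(25)−D(3): 22 → W

PQUKCTJWWEDEIW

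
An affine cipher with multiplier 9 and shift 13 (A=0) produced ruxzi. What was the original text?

The inverse of 9 mod 26 is 3, since 9·3=27≡1. Apply D(y)=3·(y−13) mod 26:
r(17): 3·(17−13)=12 → m
u(20): 3·(20−13)=21 → v
x(23): 3·(23−13)=30≡4 → e
z(25): 3·(25−13)=36≡10 → k
i(8): 3·(8−13)=-15≡11 → l

mvekl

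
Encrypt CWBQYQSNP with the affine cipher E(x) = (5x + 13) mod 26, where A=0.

C(2): 5·2+13=23 → X
W(22): 5·22+13=123≡19 → T
B(1): 5·1+13=18 → S
Q(16): 5·16+13=93≡15 → P
Y(24): 5·24+13=133≡3 → D
Q(16): 5·16+13=93≡15 → P
S(18): 5·18+13=103≡25 → Z
N(13): 5·13+13=78≡0 → A
P(15): 5·15+13=88≡10 → K

XTSPDPZAK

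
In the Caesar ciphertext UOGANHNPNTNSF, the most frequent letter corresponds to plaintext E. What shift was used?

The most frequent ciphertext letter is N (appears 4 times).
N is position 13; E is position 4.
Shift = 9.

9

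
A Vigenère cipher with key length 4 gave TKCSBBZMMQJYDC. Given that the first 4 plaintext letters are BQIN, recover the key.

SUUF

Subtract each crib letter from the matching ciphertext letter (mod 26):
T(19)−B(1)=18 → S
K(10)−Q(16)=-6≡20 → U
C(2)−I(8)=-6≡20 → U
S(18)−N(13)=5 → F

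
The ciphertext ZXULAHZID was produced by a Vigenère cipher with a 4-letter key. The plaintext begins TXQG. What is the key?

GAEF

Subtract each crib letter from the matching ciphertext letter (mod 26):
Z(25)−T(19)=6 → G
X(23)−X(23)=0 → A
U(20)−Q(16)=4 → E
L(11)−G(6)=5 → F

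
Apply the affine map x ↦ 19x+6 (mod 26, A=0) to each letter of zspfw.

nkfxi

z(25): 19·25+6=481≡13 → n
s(18): 19·18+6=348≡10 → k
p(15): 19·15+6=291≡5 → f
f(5): 19·5+6=101≡23 → x
w(22): 19·22+6=424≡8 → i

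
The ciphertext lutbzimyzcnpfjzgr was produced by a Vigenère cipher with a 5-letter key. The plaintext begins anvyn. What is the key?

Subtract each crib letter from the matching ciphertext letter (mod 26):
l(11)−a(0)=11 → l
u(20)−n(13)=7 → h
t(19)−v(21)=-2≡24 → y
b(1)−y(24)=-23≡3 → d
z(25)−n(13)=12 → m

lhydm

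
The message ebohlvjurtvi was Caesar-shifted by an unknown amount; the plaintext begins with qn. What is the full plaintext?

From the crib: e(4)−q(16)=-12≡14, so the shift is 14.
Subtract 14 from each ciphertext letter:
e(4): 4−14=-10≡16 → q
b(1): 1−14=-13≡13 → n
o(14): 14−14=0 → a
h(7): 7−14=-7≡19 → t
l(11): 11−14=-3≡23 → x
v(21): 21−14=7 → h
j(9): 9−14=-5≡21 → v
u(20): 20−14=6 → g
r(17): 17−14=3 → d
t(19): 19−14=5 → f
v(21): 21−14=7 → h
i(8): 8−14=-6≡20 → u

qnatxhvgdfhu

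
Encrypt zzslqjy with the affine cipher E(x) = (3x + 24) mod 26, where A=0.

z(25): 3·25+24=99≡21 → v
z(25): 3·25+24=99≡21 → v
s(18): 3·18+24=78≡0 → a
l(11): 3·11+24=57≡5 → f
q(16): 3·16+24=72≡20 → u
j(9): 3·9+24=51≡25 → z
y(24): 3·24+24=96≡18 → s

vvafuzs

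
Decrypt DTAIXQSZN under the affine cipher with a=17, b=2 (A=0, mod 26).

XBGIPKEJT

The inverse of 17 mod 26 is 23, since 17·23=391≡1. Apply D(y)=23·(y−2) mod 26:
D(3): 23·(3−2)=23 → X
T(19): 23·(19−2)=391≡1 → B
A(0): 23·(0−2)=-46≡6 → G
I(8): 23·(8−2)=138≡8 → I
X(23): 23·(23−2)=483≡15 → P
Q(16): 23·(16−2)=322≡10 → K
S(18): 23·(18−2)=368≡4 → E
Z(25): 23·(25−2)=529≡9 → J
N(13): 23·(13−2)=253≡19 → T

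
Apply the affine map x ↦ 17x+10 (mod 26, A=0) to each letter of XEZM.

X(23): 17·23+10=401≡11 → L
E(4): 17·4+10=78≡0 → A
Z(25): 17·25+10=435≡19 → T
M(12): 17·12+10=214≡6 → G

LATG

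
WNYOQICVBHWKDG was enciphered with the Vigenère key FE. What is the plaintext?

RJTKLEXRWDRGYC

Repeat the key across the ciphertext: FEFEFEFEFEFEFE
W(22)−F(5): 17 → R
N(13)−E(4): 9 → J
Y(24)−F(5): 19 → T
O(14)−E(4): 10 → K
Q(16)−F(5): 11 → L
I(8)−E(4): 4 → E
C(2)−F(5): -3≡23 → X
V(21)−E(4): 17 → R
B(1)−F(5): -4≡22 → W
H(7)−E(4): 3 → D
W(22)−F(5): 17 → R
K(10)−E(4): 6 → G
D(3)−F(5): -2≡24 → Y
G(6)−E(4): 2 → C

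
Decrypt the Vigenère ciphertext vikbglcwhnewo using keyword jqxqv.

msnllcmzrsvgr

Repeat the key across the ciphertext: jqxqvjqxqvjqx
v(21)−j(9): 12 → m
i(8)−q(16): -8≡18 → s
k(10)−x(23): -13≡13 → n
b(1)−q(16): -15≡11 → l
g(6)−v(21): -15≡11 → l
l(11)−j(9): 2 → c
c(2)−q(16): -14≡12 → m
w(22)−x(23): -1≡25 → z
h(7)−q(16): -9≡17 → r
n(13)−v(21): -8≡18 → s
e(4)−j(9): -5≡21 → v
w(22)−q(16): 6 → g
o(14)−x(23): -9≡17 → r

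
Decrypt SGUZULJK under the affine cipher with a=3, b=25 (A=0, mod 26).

PLHAHEMV

The inverse of 3 mod 26 is 9, since 3·9=27≡1. Apply D(y)=9·(y−25) mod 26:
S(18): 9·(18−25)=-63≡15 → P
G(6): 9·(6−25)=-171≡11 → L
U(20): 9·(20−25)=-45≡7 → H
Z(25): 9·(25−25)=0 → A
U(20): 9·(20−25)=-45≡7 → H
L(11): 9·(11−25)=-126≡4 → E
J(9): 9·(9−25)=-144≡12 → M
K(10): 9·(10−25)=-135≡21 → V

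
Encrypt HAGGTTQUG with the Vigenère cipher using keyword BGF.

IGLHZYRAL

Repeat the key across the message: BGFBGFBGF
H(7)+B(1): 8 → I
A(0)+G(6): 6 → G
G(6)+F(5): 11 → L
G(6)+B(1): 7 → H
T(19)+G(6): 25 → Z
T(19)+F(5): 24 → Y
Q(16)+B(1): 17 → R
U(20)+G(6): 26≡0 → A
G(6)+F(5): 11 → L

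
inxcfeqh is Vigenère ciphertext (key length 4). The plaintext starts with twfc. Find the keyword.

Subtract each crib letter from the matching ciphertext letter (mod 26):
i(8)−t(19)=-11≡15 → p
n(13)−w(22)=-9≡17 → r
x(23)−f(5)=18 → s
c(2)−c(2)=0 → a

prsa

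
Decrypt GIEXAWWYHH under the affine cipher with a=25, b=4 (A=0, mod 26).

The inverse of 25 mod 26 is 25, since 25·25=625≡1. Apply D(y)=25·(y−4) mod 26:
G(6): 25·(6−4)=50≡24 → Y
I(8): 25·(8−4)=100≡22 → W
E(4): 25·(4−4)=0 → A
X(23): 25·(23−4)=475≡7 → H
A(0): 25·(0−4)=-100≡4 → E
W(22): 25·(22−4)=450≡8 → I
W(22): 25·(22−4)=450≡8 → I
Y(24): 25·(24−4)=500≡6 → G
H(7): 25·(7−4)=75≡23 → X
H(7): 25·(7−4)=75≡23 → X

YWAHEIIGXX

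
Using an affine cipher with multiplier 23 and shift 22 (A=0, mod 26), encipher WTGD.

W(22): 23·22+22=528≡8 → I
T(19): 23·19+22=459≡17 → R
G(6): 23·6+22=160≡4 → E
D(3): 23·3+22=91≡13 → N

IREN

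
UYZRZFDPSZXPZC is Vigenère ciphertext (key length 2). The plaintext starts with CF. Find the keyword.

ST

Subtract each crib letter from the matching ciphertext letter (mod 26):
U(20)−C(2)=18 → S
Y(24)−F(5)=19 → T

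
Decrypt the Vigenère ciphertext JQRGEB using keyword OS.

Repeat the key across the ciphertext: OSOSOS
J(9)−O(14): -5≡21 → V
Q(16)−S(18): -2≡24 → Y
R(17)−O(14): 3 → D
G(6)−S(18): -12≡14 → O
E(4)−O(14): -10≡16 → Q
B(1)−S(18): -17≡9 → J

VYDOQJ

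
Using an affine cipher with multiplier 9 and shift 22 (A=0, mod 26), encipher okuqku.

o(14): 9·14+22=148≡18 → s
k(10): 9·10+22=112≡8 → i
u(20): 9·20+22=202≡20 → u
q(16): 9·16+22=166≡10 → k
k(10): 9·10+22=112≡8 → i
u(20): 9·20+22=202≡20 → u

siukiu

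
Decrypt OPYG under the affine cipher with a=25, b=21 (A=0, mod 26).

HGXP

The inverse of 25 mod 26 is 25, since 25·25=625≡1. Apply D(y)=25·(y−21) mod 26:
O(14): 25·(14−21)=-175≡7 → H
P(15): 25·(15−21)=-150≡6 → G
Y(24): 25·(24−21)=75≡23 → X
G(6): 25·(6−21)=-375≡15 → P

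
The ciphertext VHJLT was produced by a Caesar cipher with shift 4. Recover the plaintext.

V(21): 21−4=17 → R
H(7): 7−4=3 → D
J(9): 9−4=5 → F
L(11): 11−4=7 → H
T(19): 19−4=15 → P

RDFHP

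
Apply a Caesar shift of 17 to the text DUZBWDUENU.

ULQSNULVEL

D(3): 3+17=20 → U
U(20): 20+17=37≡11 → L
Z(25): 25+17=42≡16 → Q
B(1): 1+17=18 → S
W(22): 22+17=39≡13 → N
D(3): 3+17=20 → U
U(20): 20+17=37≡11 → L
E(4): 4+17=21 → V
N(13): 13+17=30≡4 → E
U(20): 20+17=37≡11 → L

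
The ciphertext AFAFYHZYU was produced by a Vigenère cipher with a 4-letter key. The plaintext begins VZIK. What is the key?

FGSV

Subtract each crib letter from the matching ciphertext letter (mod 26):
A(0)−V(21)=-21≡5 → F
F(5)−Z(25)=-20≡6 → G
A(0)−I(8)=-8≡18 → S
F(5)−K(10)=-5≡21 → V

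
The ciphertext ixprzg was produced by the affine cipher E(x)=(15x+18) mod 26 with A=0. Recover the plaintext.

The inverse of 15 mod 26 is 7, since 15·7=105≡1. Apply D(y)=7·(y−18) mod 26:
i(8): 7·(8−18)=-70≡8 → i
x(23): 7·(23−18)=35≡9 → j
p(15): 7·(15−18)=-21≡5 → f
r(17): 7·(17−18)=-7≡19 → t
z(25): 7·(25−18)=49≡23 → x
g(6): 7·(6−18)=-84≡20 → u

ijftxu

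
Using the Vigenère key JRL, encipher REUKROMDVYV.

AVFTIZVUGHM

Repeat the key across the message: JRLJRLJRLJR
R(17)+J(9): 26≡0 → A
E(4)+R(17): 21 → V
U(20)+L(11): 31≡5 → F
K(10)+J(9): 19 → T
R(17)+R(17): 34≡8 → I
O(14)+L(11): 25 → Z
M(12)+J(9): 21 → V
D(3)+R(17): 20 → U
V(21)+L(11): 32≡6 → G
Y(24)+J(9): 33≡7 → H
V(21)+R(17): 38≡12 → M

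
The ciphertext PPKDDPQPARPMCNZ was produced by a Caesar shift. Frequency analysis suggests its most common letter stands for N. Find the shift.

The most frequent ciphertext letter is P (appears 5 times).
P is position 15; N is position 13.
Shift = 2.

2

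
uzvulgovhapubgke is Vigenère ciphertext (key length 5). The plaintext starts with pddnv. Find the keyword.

fwshq

Subtract each crib letter from the matching ciphertext letter (mod 26):
u(20)−p(15)=5 → f
z(25)−d(3)=22 → w
v(21)−d(3)=18 → s
u(20)−n(13)=7 → h
l(11)−v(21)=-10≡16 → q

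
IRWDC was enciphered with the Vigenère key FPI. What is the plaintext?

DCOYN

Repeat the key across the ciphertext: FPIFP
I(8)−F(5): 3 → D
R(17)−P(15): 2 → C
W(22)−I(8): 14 → O
D(3)−F(5): -2≡24 → Y
C(2)−P(15): -13≡13 → N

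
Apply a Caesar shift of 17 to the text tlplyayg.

t(19): 19+17=36≡10 → k
l(11): 11+17=28≡2 → c
p(15): 15+17=32≡6 → g
l(11): 11+17=28≡2 → c
y(24): 24+17=41≡15 → p
a(0): 0+17=17 → r
y(24): 24+17=41≡15 → p
g(6): 6+17=23 → x

kcgcprpx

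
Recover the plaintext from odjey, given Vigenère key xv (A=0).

rimjb

Repeat the key across the ciphertext: xvxvx
o(14)−x(23): -9≡17 → r
d(3)−v(21): -18≡8 → i
j(9)−x(23): -14≡12 → m
e(4)−v(21): -17≡9 → j
y(24)−x(23): 1 → b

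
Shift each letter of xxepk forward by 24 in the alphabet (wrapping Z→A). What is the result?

vvcni

x(23): 23+24=47≡21 → v
x(23): 23+24=47≡21 → v
e(4): 4+24=28≡2 → c
p(15): 15+24=39≡13 → n
k(10): 10+24=34≡8 → i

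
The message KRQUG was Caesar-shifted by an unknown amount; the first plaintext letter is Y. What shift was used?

12

From the crib: K(10)−Y(24)=-14≡12, so the shift is 12.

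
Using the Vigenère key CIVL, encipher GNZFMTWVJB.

IVUQOBRGLJ

Repeat the key across the message: CIVLCIVLCI
G(6)+C(2): 8 → I
N(13)+I(8): 21 → V
Z(25)+V(21): 46≡20 → U
F(5)+L(11): 16 → Q
M(12)+C(2): 14 → O
T(19)+I(8): 27≡1 → B
W(22)+V(21): 43≡17 → R
V(21)+L(11): 32≡6 → G
J(9)+C(2): 11 → L
B(1)+I(8): 9 → J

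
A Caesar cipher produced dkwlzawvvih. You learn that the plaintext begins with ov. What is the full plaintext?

From the crib: d(3)−o(14)=-11≡15, so the shift is 15.
Subtract 15 from each ciphertext letter:
d(3): 3−15=-12≡14 → o
k(10): 10−15=-5≡21 → v
w(22): 22−15=7 → h
l(11): 11−15=-4≡22 → w
z(25): 25−15=10 → k
a(0): 0−15=-15≡11 → l
w(22): 22−15=7 → h
v(21): 21−15=6 → g
v(21): 21−15=6 → g
i(8): 8−15=-7≡19 → t
h(7): 7−15=-8≡18 → s

ovhwklhggts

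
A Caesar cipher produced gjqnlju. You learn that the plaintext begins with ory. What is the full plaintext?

From the crib: g(6)−o(14)=-8≡18, so the shift is 18.
Subtract 18 from each ciphertext letter:
g(6): 6−18=-12≡14 → o
j(9): 9−18=-9≡17 → r
q(16): 16−18=-2≡24 → y
n(13): 13−18=-5≡21 → v
l(11): 11−18=-7≡19 → t
j(9): 9−18=-9≡17 → r
u(20): 20−18=2 → c

oryvtrc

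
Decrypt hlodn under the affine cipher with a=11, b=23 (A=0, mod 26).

iglks

The inverse of 11 mod 26 is 19, since 11·19=209≡1. Apply D(y)=19·(y−23) mod 26:
h(7): 19·(7−23)=-304≡8 → i
l(11): 19·(11−23)=-228≡6 → g
o(14): 19·(14−23)=-171≡11 → l
d(3): 19·(3−23)=-380≡10 → k
n(13): 19·(13−23)=-190≡18 → s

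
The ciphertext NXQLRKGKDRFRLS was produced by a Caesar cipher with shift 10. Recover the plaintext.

N(13): 13−10=3 → D
X(23): 23−10=13 → N
Q(16): 16−10=6 → G
L(11): 11−10=1 → B
R(17): 17−10=7 → H
K(10): 10−10=0 → A
G(6): 6−10=-4≡22 → W
K(10): 10−10=0 → A
D(3): 3−10=-7≡19 → T
R(17): 17−10=7 → H
F(5): 5−10=-5≡21 → V
R(17): 17−10=7 → H
L(11): 11−10=1 → B
S(18): 18−10=8 → I

DNGBHAWATHVHBI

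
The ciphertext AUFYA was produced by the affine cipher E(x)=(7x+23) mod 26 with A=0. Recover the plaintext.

THQPT

The inverse of 7 mod 26 is 15, since 7·15=105≡1. Apply D(y)=15·(y−23) mod 26:
A(0): 15·(0−23)=-345≡19 → T
U(20): 15·(20−23)=-45≡7 → H
F(5): 15·(5−23)=-270≡16 → Q
Y(24): 15·(24−23)=15 → P
A(0): 15·(0−23)=-345≡19 → T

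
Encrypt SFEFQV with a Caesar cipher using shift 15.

HUTUFK

S(18): 18+15=33≡7 → H
F(5): 5+15=20 → U
E(4): 4+15=19 → T
F(5): 5+15=20 → U
Q(16): 16+15=31≡5 → F
V(21): 21+15=36≡10 → K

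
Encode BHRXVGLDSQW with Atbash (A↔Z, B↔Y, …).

B(1) → Y(24)
H(7) → S(18)
R(17) → I(8)
X(23) → C(2)
V(21) → E(4)
G(6) → T(19)
L(11) → O(14)
D(3) → W(22)
S(18) → H(7)
Q(16) → J(9)
W(22) → D(3)

YSICETOWHJD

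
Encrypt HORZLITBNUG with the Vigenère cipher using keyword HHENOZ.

Repeat the key across the message: HHENOZHHENO
H(7)+H(7): 14 → O
O(14)+H(7): 21 → V
R(17)+E(4): 21 → V
Z(25)+N(13): 38≡12 → M
L(11)+O(14): 25 → Z
I(8)+Z(25): 33≡7 → H
T(19)+H(7): 26≡0 → A
B(1)+H(7): 8 → I
N(13)+E(4): 17 → R
U(20)+N(13): 33≡7 → H
G(6)+O(14): 20 → U

OVVMZHAIRHU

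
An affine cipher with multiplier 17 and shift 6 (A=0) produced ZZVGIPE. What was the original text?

The inverse of 17 mod 26 is 23, since 17·23=391≡1. Apply D(y)=23·(y−6) mod 26:
Z(25): 23·(25−6)=437≡21 → V
Z(25): 23·(25−6)=437≡21 → V
V(21): 23·(21−6)=345≡7 → H
G(6): 23·(6−6)=0 → A
I(8): 23·(8−6)=46≡20 → U
P(15): 23·(15−6)=207≡25 → Z
E(4): 23·(4−6)=-46≡6 → G

VVHAUZG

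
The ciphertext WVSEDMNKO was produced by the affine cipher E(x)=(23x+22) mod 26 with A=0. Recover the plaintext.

The inverse of 23 mod 26 is 17, since 23·17=391≡1. Apply D(y)=17·(y−22) mod 26:
W(22): 17·(22−22)=0 → A
V(21): 17·(21−22)=-17≡9 → J
S(18): 17·(18−22)=-68≡10 → K
E(4): 17·(4−22)=-306≡6 → G
D(3): 17·(3−22)=-323≡15 → P
M(12): 17·(12−22)=-170≡12 → M
N(13): 17·(13−22)=-153≡3 → D
K(10): 17·(10−22)=-204≡4 → E
O(14): 17·(14−22)=-136≡20 → U

AJKGPMDEU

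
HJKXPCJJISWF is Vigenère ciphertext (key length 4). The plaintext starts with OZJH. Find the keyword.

Subtract each crib letter from the matching ciphertext letter (mod 26):
H(7)−O(14)=-7≡19 → T
J(9)−Z(25)=-16≡10 → K
K(10)−J(9)=1 → B
X(23)−H(7)=16 → Q

TKBQ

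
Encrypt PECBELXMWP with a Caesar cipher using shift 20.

P(15): 15+20=35≡9 → J
E(4): 4+20=24 → Y
C(2): 2+20=22 → W
B(1): 1+20=21 → V
E(4): 4+20=24 → Y
L(11): 11+20=31≡5 → F
X(23): 23+20=43≡17 → R
M(12): 12+20=32≡6 → G
W(22): 22+20=42≡16 → Q
P(15): 15+20=35≡9 → J

JYWVYFRGQJ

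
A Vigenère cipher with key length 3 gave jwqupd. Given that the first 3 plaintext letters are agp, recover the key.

Subtract each crib letter from the matching ciphertext letter (mod 26):
j(9)−a(0)=9 → j
w(22)−g(6)=16 → q
q(16)−p(15)=1 → b

jqb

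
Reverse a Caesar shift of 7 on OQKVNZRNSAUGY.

O(14): 14−7=7 → H
Q(16): 16−7=9 → J
K(10): 10−7=3 → D
V(21): 21−7=14 → O
N(13): 13−7=6 → G
Z(25): 25−7=18 → S
R(17): 17−7=10 → K
N(13): 13−7=6 → G
S(18): 18−7=11 → L
A(0): 0−7=-7≡19 → T
U(20): 20−7=13 → N
G(6): 6−7=-1≡25 → Z
Y(24): 24−7=17 → R

HJDOGSKGLTNZR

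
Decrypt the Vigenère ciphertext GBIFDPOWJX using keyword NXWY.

TEMHQSSYWA

Repeat the key across the ciphertext: NXWYNXWYNX
G(6)−N(13): -7≡19 → T
B(1)−X(23): -22≡4 → E
I(8)−W(22): -14≡12 → M
F(5)−Y(24): -19≡7 → H
D(3)−N(13): -10≡16 → Q
P(15)−X(23): -8≡18 → S
O(14)−W(22): -8≡18 → S
W(22)−Y(24): -2≡24 → Y
J(9)−N(13): -4≡22 → W
X(23)−X(23): 0 → A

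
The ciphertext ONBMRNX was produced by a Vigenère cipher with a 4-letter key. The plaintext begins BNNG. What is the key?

Subtract each crib letter from the matching ciphertext letter (mod 26):
O(14)−B(1)=13 → N
N(13)−N(13)=0 → A
B(1)−N(13)=-12≡14 → O
M(12)−G(6)=6 → G

NAOG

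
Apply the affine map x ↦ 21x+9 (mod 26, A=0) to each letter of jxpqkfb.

qymhlke

j(9): 21·9+9=198≡16 → q
x(23): 21·23+9=492≡24 → y
p(15): 21·15+9=324≡12 → m
q(16): 21·16+9=345≡7 → h
k(10): 21·10+9=219≡11 → l
f(5): 21·5+9=114≡10 → k
b(1): 21·1+9=30≡4 → e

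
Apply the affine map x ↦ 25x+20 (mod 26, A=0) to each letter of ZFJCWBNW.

VPLSYTHY

Z(25): 25·25+20=645≡21 → V
F(5): 25·5+20=145≡15 → P
J(9): 25·9+20=245≡11 → L
C(2): 25·2+20=70≡18 → S
W(22): 25·22+20=570≡24 → Y
B(1): 25·1+20=45≡19 → T
N(13): 25·13+20=345≡7 → H
W(22): 25·22+20=570≡24 → Y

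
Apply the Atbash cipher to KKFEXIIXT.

K(10) → P(15)
K(10) → P(15)
F(5) → U(20)
E(4) → V(21)
X(23) → C(2)
I(8) → R(17)
I(8) → R(17)
X(23) → C(2)
T(19) → G(6)

PPUVCRRCG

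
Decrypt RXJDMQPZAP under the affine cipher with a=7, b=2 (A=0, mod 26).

RDBPUCNHWN

The inverse of 7 mod 26 is 15, since 7·15=105≡1. Apply D(y)=15·(y−2) mod 26:
R(17): 15·(17−2)=225≡17 → R
X(23): 15·(23−2)=315≡3 → D
J(9): 15·(9−2)=105≡1 → B
D(3): 15·(3−2)=15 → P
M(12): 15·(12−2)=150≡20 → U
Q(16): 15·(16−2)=210≡2 → C
P(15): 15·(15−2)=195≡13 → N
Z(25): 15·(25−2)=345≡7 → H
A(0): 15·(0−2)=-30≡22 → W
P(15): 15·(15−2)=195≡13 → N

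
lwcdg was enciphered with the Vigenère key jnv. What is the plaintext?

Repeat the key across the ciphertext: jnvjn
l(11)−j(9): 2 → c
w(22)−n(13): 9 → j
c(2)−v(21): -19≡7 → h
d(3)−j(9): -6≡20 → u
g(6)−n(13): -7≡19 → t

cjhut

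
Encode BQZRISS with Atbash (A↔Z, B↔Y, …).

B(1) → Y(24)
Q(16) → J(9)
Z(25) → A(0)
R(17) → I(8)
I(8) → R(17)
S(18) → H(7)
S(18) → H(7)

YJAIRHH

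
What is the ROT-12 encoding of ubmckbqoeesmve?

u(20): 20+12=32≡6 → g
b(1): 1+12=13 → n
m(12): 12+12=24 → y
c(2): 2+12=14 → o
k(10): 10+12=22 → w
b(1): 1+12=13 → n
q(16): 16+12=28≡2 → c
o(14): 14+12=26≡0 → a
e(4): 4+12=16 → q
e(4): 4+12=16 → q
s(18): 18+12=30≡4 → e
m(12): 12+12=24 → y
v(21): 21+12=33≡7 → h
e(4): 4+12=16 → q

gnyowncaqqeyhq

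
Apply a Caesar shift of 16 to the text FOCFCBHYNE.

F(5): 5+16=21 → V
O(14): 14+16=30≡4 → E
C(2): 2+16=18 → S
F(5): 5+16=21 → V
C(2): 2+16=18 → S
B(1): 1+16=17 → R
H(7): 7+16=23 → X
Y(24): 24+16=40≡14 → O
N(13): 13+16=29≡3 → D
E(4): 4+16=20 → U

VESVSRXODU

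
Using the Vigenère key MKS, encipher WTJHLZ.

IDBTVR

Repeat the key across the message: MKSMKS
W(22)+M(12): 34≡8 → I
T(19)+K(10): 29≡3 → D
J(9)+S(18): 27≡1 → B
H(7)+M(12): 19 → T
L(11)+K(10): 21 → V
Z(25)+S(18): 43≡17 → R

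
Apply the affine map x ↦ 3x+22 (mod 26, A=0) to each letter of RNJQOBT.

R(17): 3·17+22=73≡21 → V
N(13): 3·13+22=61≡9 → J
J(9): 3·9+22=49≡23 → X
Q(16): 3·16+22=70≡18 → S
O(14): 3·14+22=64≡12 → M
B(1): 3·1+22=25 → Z
T(19): 3·19+22=79≡1 → B

VJXSMZB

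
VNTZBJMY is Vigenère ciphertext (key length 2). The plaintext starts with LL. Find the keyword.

Subtract each crib letter from the matching ciphertext letter (mod 26):
V(21)−L(11)=10 → K
N(13)−L(11)=2 → C

KC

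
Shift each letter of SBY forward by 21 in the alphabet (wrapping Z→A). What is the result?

S(18): 18+21=39≡13 → N
B(1): 1+21=22 → W
Y(24): 24+21=45≡19 → T

NWT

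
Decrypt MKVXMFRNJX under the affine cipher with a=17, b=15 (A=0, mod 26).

The inverse of 17 mod 26 is 23, since 17·23=391≡1. Apply D(y)=23·(y−15) mod 26:
M(12): 23·(12−15)=-69≡9 → J
K(10): 23·(10−15)=-115≡15 → P
V(21): 23·(21−15)=138≡8 → I
X(23): 23·(23−15)=184≡2 → C
M(12): 23·(12−15)=-69≡9 → J
F(5): 23·(5−15)=-230≡4 → E
R(17): 23·(17−15)=46≡20 → U
N(13): 23·(13−15)=-46≡6 → G
J(9): 23·(9−15)=-138≡18 → S
X(23): 23·(23−15)=184≡2 → C

JPICJEUGSC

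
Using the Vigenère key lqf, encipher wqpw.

Repeat the key across the message: lqfl
w(22)+l(11): 33≡7 → h
q(16)+q(16): 32≡6 → g
p(15)+f(5): 20 → u
w(22)+l(11): 33≡7 → h

hguh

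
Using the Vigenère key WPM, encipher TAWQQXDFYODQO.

PPIMFJZUKKSCK

Repeat the key across the message: WPMWPMWPMWPMW
T(19)+W(22): 41≡15 → P
A(0)+P(15): 15 → P
W(22)+M(12): 34≡8 → I
Q(16)+W(22): 38≡12 → M
Q(16)+P(15): 31≡5 → F
X(23)+M(12): 35≡9 → J
D(3)+W(22): 25 → Z
F(5)+P(15): 20 → U
Y(24)+M(12): 36≡10 → K
O(14)+W(22): 36≡10 → K
D(3)+P(15): 18 → S
Q(16)+M(12): 28≡2 → C
O(14)+W(22): 36≡10 → K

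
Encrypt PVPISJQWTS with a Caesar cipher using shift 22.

LRLEOFMSPO

P(15): 15+22=37≡11 → L
V(21): 21+22=43≡17 → R
P(15): 15+22=37≡11 → L
I(8): 8+22=30≡4 → E
S(18): 18+22=40≡14 → O
J(9): 9+22=31≡5 → F
Q(16): 16+22=38≡12 → M
W(22): 22+22=44≡18 → S
T(19): 19+22=41≡15 → P
S(18): 18+22=40≡14 → O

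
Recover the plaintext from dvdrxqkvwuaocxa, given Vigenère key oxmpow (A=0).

Repeat the key across the ciphertext: oxmpowoxmpowoxm
d(3)−o(14): -11≡15 → p
v(21)−x(23): -2≡24 → y
d(3)−m(12): -9≡17 → r
r(17)−p(15): 2 → c
x(23)−o(14): 9 → j
q(16)−w(22): -6≡20 → u
k(10)−o(14): -4≡22 → w
v(21)−x(23): -2≡24 → y
w(22)−m(12): 10 → k
u(20)−p(15): 5 → f
a(0)−o(14): -14≡12 → m
o(14)−w(22): -8≡18 → s
c(2)−o(14): -12≡14 → o
x(23)−x(23): 0 → a
a(0)−m(12): -12≡14 → o

pyrcjuwykfmsoao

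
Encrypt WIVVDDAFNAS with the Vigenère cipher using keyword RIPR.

NQKMULPWEIH

Repeat the key across the message: RIPRRIPRRIP
W(22)+R(17): 39≡13 → N
I(8)+I(8): 16 → Q
V(21)+P(15): 36≡10 → K
V(21)+R(17): 38≡12 → M
D(3)+R(17): 20 → U
D(3)+I(8): 11 → L
A(0)+P(15): 15 → P
F(5)+R(17): 22 → W
N(13)+R(17): 30≡4 → E
A(0)+I(8): 8 → I
S(18)+P(15): 33≡7 → H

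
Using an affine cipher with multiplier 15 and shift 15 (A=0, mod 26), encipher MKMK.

M(12): 15·12+15=195≡13 → N
K(10): 15·10+15=165≡9 → J
M(12): 15·12+15=195≡13 → N
K(10): 15·10+15=165≡9 → J

NJNJ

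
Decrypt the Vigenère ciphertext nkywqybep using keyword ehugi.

jdeqiuukj

Repeat the key across the ciphertext: ehugiehug
n(13)−e(4): 9 → j
k(10)−h(7): 3 → d
y(24)−u(20): 4 → e
w(22)−g(6): 16 → q
q(16)−i(8): 8 → i
y(24)−e(4): 20 → u
b(1)−h(7): -6≡20 → u
e(4)−u(20): -16≡10 → k
p(15)−g(6): 9 → j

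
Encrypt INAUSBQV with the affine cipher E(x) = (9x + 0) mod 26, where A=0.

UNAYGJOH

I(8): 9·8+0=72≡20 → U
N(13): 9·13+0=117≡13 → N
A(0): 9·0+0=0 → A
U(20): 9·20+0=180≡24 → Y
S(18): 9·18+0=162≡6 → G
B(1): 9·1+0=9 → J
Q(16): 9·16+0=144≡14 → O
V(21): 9·21+0=189≡7 → H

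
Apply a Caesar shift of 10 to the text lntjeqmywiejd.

l(11): 11+10=21 → v
n(13): 13+10=23 → x
t(19): 19+10=29≡3 → d
j(9): 9+10=19 → t
e(4): 4+10=14 → o
q(16): 16+10=26≡0 → a
m(12): 12+10=22 → w
y(24): 24+10=34≡8 → i
w(22): 22+10=32≡6 → g
i(8): 8+10=18 → s
e(4): 4+10=14 → o
j(9): 9+10=19 → t
d(3): 3+10=13 → n

vxdtoawigsotn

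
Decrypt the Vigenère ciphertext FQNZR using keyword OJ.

RHZQD

Repeat the key across the ciphertext: OJOJO
F(5)−O(14): -9≡17 → R
Q(16)−J(9): 7 → H
N(13)−O(14): -1≡25 → Z
Z(25)−J(9): 16 → Q
R(17)−O(14): 3 → D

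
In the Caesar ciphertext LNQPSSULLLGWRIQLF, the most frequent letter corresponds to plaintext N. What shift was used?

24

The most frequent ciphertext letter is L (appears 5 times).
L is position 11; N is position 13.
Shift = -2≡24.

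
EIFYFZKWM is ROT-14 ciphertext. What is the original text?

E(4): 4−14=-10≡16 → Q
I(8): 8−14=-6≡20 → U
F(5): 5−14=-9≡17 → R
Y(24): 24−14=10 → K
F(5): 5−14=-9≡17 → R
Z(25): 25−14=11 → L
K(10): 10−14=-4≡22 → W
W(22): 22−14=8 → I
M(12): 12−14=-2≡24 → Y

QURKRLWIY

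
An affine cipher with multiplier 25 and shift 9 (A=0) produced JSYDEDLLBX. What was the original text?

ARLGFGYYIM

The inverse of 25 mod 26 is 25, since 25·25=625≡1. Apply D(y)=25·(y−9) mod 26:
J(9): 25·(9−9)=0 → A
S(18): 25·(18−9)=225≡17 → R
Y(24): 25·(24−9)=375≡11 → L
D(3): 25·(3−9)=-150≡6 → G
E(4): 25·(4−9)=-125≡5 → F
D(3): 25·(3−9)=-150≡6 → G
L(11): 25·(11−9)=50≡24 → Y
L(11): 25·(11−9)=50≡24 → Y
B(1): 25·(1−9)=-200≡8 → I
X(23): 25·(23−9)=350≡12 → M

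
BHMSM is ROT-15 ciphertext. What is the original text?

B(1): 1−15=-14≡12 → M
H(7): 7−15=-8≡18 → S
M(12): 12−15=-3≡23 → X
S(18): 18−15=3 → D
M(12): 12−15=-3≡23 → X

MSXDX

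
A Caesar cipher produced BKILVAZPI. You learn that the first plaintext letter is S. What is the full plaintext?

From the crib: B(1)−S(18)=-17≡9, so the shift is 9.
Subtract 9 from each ciphertext letter:
B(1): 1−9=-8≡18 → S
K(10): 10−9=1 → B
I(8): 8−9=-1≡25 → Z
L(11): 11−9=2 → C
V(21): 21−9=12 → M
A(0): 0−9=-9≡17 → R
Z(25): 25−9=16 → Q
P(15): 15−9=6 → G
I(8): 8−9=-1≡25 → Z

SBZCMRQGZ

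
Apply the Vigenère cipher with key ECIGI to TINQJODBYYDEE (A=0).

XKVWRSFJEGHGM

Repeat the key across the message: ECIGIECIGIECI
T(19)+E(4): 23 → X
I(8)+C(2): 10 → K
N(13)+I(8): 21 → V
Q(16)+G(6): 22 → W
J(9)+I(8): 17 → R
O(14)+E(4): 18 → S
D(3)+C(2): 5 → F
B(1)+I(8): 9 → J
Y(24)+G(6): 30≡4 → E
Y(24)+I(8): 32≡6 → G
D(3)+E(4): 7 → H
E(4)+C(2): 6 → G
E(4)+I(8): 12 → M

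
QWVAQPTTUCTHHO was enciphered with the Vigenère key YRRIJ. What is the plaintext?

SFESHRCCMTVQQG

Repeat the key across the ciphertext: YRRIJYRRIJYRRI
Q(16)−Y(24): -8≡18 → S
W(22)−R(17): 5 → F
V(21)−R(17): 4 → E
A(0)−I(8): -8≡18 → S
Q(16)−J(9): 7 → H
P(15)−Y(24): -9≡17 → R
T(19)−R(17): 2 → C
T(19)−R(17): 2 → C
U(20)−I(8): 12 → M
C(2)−J(9): -7≡19 → T
T(19)−Y(24): -5≡21 → V
H(7)−R(17): -10≡16 → Q
H(7)−R(17): -10≡16 → Q
O(14)−I(8): 6 → G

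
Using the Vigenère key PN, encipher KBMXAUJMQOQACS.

Repeat the key across the message: PNPNPNPNPNPNPN
K(10)+P(15): 25 → Z
B(1)+N(13): 14 → O
M(12)+P(15): 27≡1 → B
X(23)+N(13): 36≡10 → K
A(0)+P(15): 15 → P
U(20)+N(13): 33≡7 → H
J(9)+P(15): 24 → Y
M(12)+N(13): 25 → Z
Q(16)+P(15): 31≡5 → F
O(14)+N(13): 27≡1 → B
Q(16)+P(15): 31≡5 → F
A(0)+N(13): 13 → N
C(2)+P(15): 17 → R
S(18)+N(13): 31≡5 → F

ZOBKPHYZFBFNRF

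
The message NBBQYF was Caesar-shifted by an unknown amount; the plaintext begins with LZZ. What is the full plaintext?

From the crib: N(13)−L(11)=2, so the shift is 2.
Subtract 2 from each ciphertext letter:
N(13): 13−2=11 → L
B(1): 1−2=-1≡25 → Z
B(1): 1−2=-1≡25 → Z
Q(16): 16−2=14 → O
Y(24): 24−2=22 → W
F(5): 5−2=3 → D

LZZOWD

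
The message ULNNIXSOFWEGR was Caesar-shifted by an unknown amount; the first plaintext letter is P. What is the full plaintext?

From the crib: U(20)−P(15)=5, so the shift is 5.
Subtract 5 from each ciphertext letter:
U(20): 20−5=15 → P
L(11): 11−5=6 → G
N(13): 13−5=8 → I
N(13): 13−5=8 → I
I(8): 8−5=3 → D
X(23): 23−5=18 → S
S(18): 18−5=13 → N
O(14): 14−5=9 → J
F(5): 5−5=0 → A
W(22): 22−5=17 → R
E(4): 4−5=-1≡25 → Z
G(6): 6−5=1 → B
R(17): 17−5=12 → M

PGIIDSNJARZBM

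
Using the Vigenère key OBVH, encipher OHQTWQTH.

CILAKROO

Repeat the key across the message: OBVHOBVH
O(14)+O(14): 28≡2 → C
H(7)+B(1): 8 → I
Q(16)+V(21): 37≡11 → L
T(19)+H(7): 26≡0 → A
W(22)+O(14): 36≡10 → K
Q(16)+B(1): 17 → R
T(19)+V(21): 40≡14 → O
H(7)+H(7): 14 → O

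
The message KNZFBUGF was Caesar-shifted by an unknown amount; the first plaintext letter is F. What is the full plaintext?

FIUAWPBA

From the crib: K(10)−F(5)=5, so the shift is 5.
Subtract 5 from each ciphertext letter:
K(10): 10−5=5 → F
N(13): 13−5=8 → I
Z(25): 25−5=20 → U
F(5): 5−5=0 → A
B(1): 1−5=-4≡22 → W
U(20): 20−5=15 → P
G(6): 6−5=1 → B
F(5): 5−5=0 → A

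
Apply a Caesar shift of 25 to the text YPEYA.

XODXZ

Y(24): 24+25=49≡23 → X
P(15): 15+25=40≡14 → O
E(4): 4+25=29≡3 → D
Y(24): 24+25=49≡23 → X
A(0): 0+25=25 → Z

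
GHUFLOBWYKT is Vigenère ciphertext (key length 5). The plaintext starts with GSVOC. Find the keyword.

APZRJ

Subtract each crib letter from the matching ciphertext letter (mod 26):
G(6)−G(6)=0 → A
H(7)−S(18)=-11≡15 → P
U(20)−V(21)=-1≡25 → Z
F(5)−O(14)=-9≡17 → R
L(11)−C(2)=9 → J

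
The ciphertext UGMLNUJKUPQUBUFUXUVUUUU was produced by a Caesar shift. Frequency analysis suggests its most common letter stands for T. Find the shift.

1

The most frequent ciphertext letter is U (appears 11 times).
U is position 20; T is position 19.
Shift = 1.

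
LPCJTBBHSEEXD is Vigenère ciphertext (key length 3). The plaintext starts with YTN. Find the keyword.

NWP

Subtract each crib letter from the matching ciphertext letter (mod 26):
L(11)−Y(24)=-13≡13 → N
P(15)−T(19)=-4≡22 → W
C(2)−N(13)=-11≡15 → P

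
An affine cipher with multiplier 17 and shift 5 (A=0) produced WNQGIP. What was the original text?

BCTXRW

The inverse of 17 mod 26 is 23, since 17·23=391≡1. Apply D(y)=23·(y−5) mod 26:
W(22): 23·(22−5)=391≡1 → B
N(13): 23·(13−5)=184≡2 → C
Q(16): 23·(16−5)=253≡19 → T
G(6): 23·(6−5)=23 → X
I(8): 23·(8−5)=69≡17 → R
P(15): 23·(15−5)=230≡22 → W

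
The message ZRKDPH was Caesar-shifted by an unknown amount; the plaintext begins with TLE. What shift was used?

6

From the crib: Z(25)−T(19)=6, so the shift is 6.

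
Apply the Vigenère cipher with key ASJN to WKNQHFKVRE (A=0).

WCWDHXTIRW

Repeat the key across the message: ASJNASJNAS
W(22)+A(0): 22 → W
K(10)+S(18): 28≡2 → C
N(13)+J(9): 22 → W
Q(16)+N(13): 29≡3 → D
H(7)+A(0): 7 → H
F(5)+S(18): 23 → X
K(10)+J(9): 19 → T
V(21)+N(13): 34≡8 → I
R(17)+A(0): 17 → R
E(4)+S(18): 22 → W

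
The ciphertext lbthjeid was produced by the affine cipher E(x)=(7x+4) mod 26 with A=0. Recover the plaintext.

The inverse of 7 mod 26 is 15, since 7·15=105≡1. Apply D(y)=15·(y−4) mod 26:
l(11): 15·(11−4)=105≡1 → b
b(1): 15·(1−4)=-45≡7 → h
t(19): 15·(19−4)=225≡17 → r
h(7): 15·(7−4)=45≡19 → t
j(9): 15·(9−4)=75≡23 → x
e(4): 15·(4−4)=0 → a
i(8): 15·(8−4)=60≡8 → i
d(3): 15·(3−4)=-15≡11 → l

bhrtxail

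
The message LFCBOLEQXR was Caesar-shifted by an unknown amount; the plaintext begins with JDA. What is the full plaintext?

JDAZMJCOVP

From the crib: L(11)−J(9)=2, so the shift is 2.
Subtract 2 from each ciphertext letter:
L(11): 11−2=9 → J
F(5): 5−2=3 → D
C(2): 2−2=0 → A
B(1): 1−2=-1≡25 → Z
O(14): 14−2=12 → M
L(11): 11−2=9 → J
E(4): 4−2=2 → C
Q(16): 16−2=14 → O
X(23): 23−2=21 → V
R(17): 17−2=15 → P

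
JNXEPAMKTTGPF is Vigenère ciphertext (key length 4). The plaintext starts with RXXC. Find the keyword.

Subtract each crib letter from the matching ciphertext letter (mod 26):
J(9)−R(17)=-8≡18 → S
N(13)−X(23)=-10≡16 → Q
X(23)−X(23)=0 → A
E(4)−C(2)=2 → C

SQAC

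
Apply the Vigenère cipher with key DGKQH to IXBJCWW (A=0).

LDLZJZC

Repeat the key across the message: DGKQHDG
I(8)+D(3): 11 → L
X(23)+G(6): 29≡3 → D
B(1)+K(10): 11 → L
J(9)+Q(16): 25 → Z
C(2)+H(7): 9 → J
W(22)+D(3): 25 → Z
W(22)+G(6): 28≡2 → C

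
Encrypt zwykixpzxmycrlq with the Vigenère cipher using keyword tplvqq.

sljfynioihoskab

Repeat the key across the message: tplvqqtplvqqtpl
z(25)+t(19): 44≡18 → s
w(22)+p(15): 37≡11 → l
y(24)+l(11): 35≡9 → j
k(10)+v(21): 31≡5 → f
i(8)+q(16): 24 → y
x(23)+q(16): 39≡13 → n
p(15)+t(19): 34≡8 → i
z(25)+p(15): 40≡14 → o
x(23)+l(11): 34≡8 → i
m(12)+v(21): 33≡7 → h
y(24)+q(16): 40≡14 → o
c(2)+q(16): 18 → s
r(17)+t(19): 36≡10 → k
l(11)+p(15): 26≡0 → a
q(16)+l(11): 27≡1 → b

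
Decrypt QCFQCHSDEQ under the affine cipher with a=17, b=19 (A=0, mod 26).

JZQJZKDWTJ

The inverse of 17 mod 26 is 23, since 17·23=391≡1. Apply D(y)=23·(y−19) mod 26:
Q(16): 23·(16−19)=-69≡9 → J
C(2): 23·(2−19)=-391≡25 → Z
F(5): 23·(5−19)=-322≡16 → Q
Q(16): 23·(16−19)=-69≡9 → J
C(2): 23·(2−19)=-391≡25 → Z
H(7): 23·(7−19)=-276≡10 → K
S(18): 23·(18−19)=-23≡3 → D
D(3): 23·(3−19)=-368≡22 → W
E(4): 23·(4−19)=-345≡19 → T
Q(16): 23·(16−19)=-69≡9 → J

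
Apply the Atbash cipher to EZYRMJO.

E(4) → V(21)
Z(25) → A(0)
Y(24) → B(1)
R(17) → I(8)
M(12) → N(13)
J(9) → Q(16)
O(14) → L(11)

VABINQL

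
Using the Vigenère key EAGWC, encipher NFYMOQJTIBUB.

RFEIQUJZEDYB

Repeat the key across the message: EAGWCEAGWCEA
N(13)+E(4): 17 → R
F(5)+A(0): 5 → F
Y(24)+G(6): 30≡4 → E
M(12)+W(22): 34≡8 → I
O(14)+C(2): 16 → Q
Q(16)+E(4): 20 → U
J(9)+A(0): 9 → J
T(19)+G(6): 25 → Z
I(8)+W(22): 30≡4 → E
B(1)+C(2): 3 → D
U(20)+E(4): 24 → Y
B(1)+A(0): 1 → B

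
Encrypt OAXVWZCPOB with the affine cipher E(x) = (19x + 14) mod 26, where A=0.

UOJXQVANUH

O(14): 19·14+14=280≡20 → U
A(0): 19·0+14=14 → O
X(23): 19·23+14=451≡9 → J
V(21): 19·21+14=413≡23 → X
W(22): 19·22+14=432≡16 → Q
Z(25): 19·25+14=489≡21 → V
C(2): 19·2+14=52≡0 → A
P(15): 19·15+14=299≡13 → N
O(14): 19·14+14=280≡20 → U
B(1): 19·1+14=33≡7 → H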